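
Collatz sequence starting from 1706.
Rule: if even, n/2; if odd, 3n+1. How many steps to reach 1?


1706 → 853 → 2560 → 1280 → 640 → 320 → 160 → 80 → 40 → 20 → 10 → 5 → 16 → 8 → 4 → 2 → 1
Total steps = 16

16 steps


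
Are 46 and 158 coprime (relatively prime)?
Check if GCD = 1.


Euclidean algorithm:
158 = 3 * 46 + 20
46 = 2 * 20 + 6
20 = 3 * 6 + 2
6 = 3 * 2 + 0
GCD(46, 158) = 2

No, not coprime (GCD = 2)


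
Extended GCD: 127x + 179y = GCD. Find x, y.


Tabular extended Euclidean (each row: r = 127*s + 179*t):
r=127, s=1, t=0
r=179, s=0, t=1
q=0: r=127, s=1, t=0   [127*(1) + 179*(0) = 127]
q=1: r=52, s=-1, t=1   [127*(-1) + 179*(1) = 52]
q=2: r=23, s=3, t=-2   [127*(3) + 179*(-2) = 23]
q=2: r=6, s=-7, t=5   [127*(-7) + 179*(5) = 6]
q=3: r=5, s=24, t=-17   [127*(24) + 179*(-17) = 5]
q=1: r=1, s=-31, t=22   [127*(-31) + 179*(22) = 1]
q=5: r=0, s=179, t=-127   [127*(179) + 179*(-127) = 0]
GCD = 1; from the row with r=1: x=-31, y=22
Check: 127*(-31) + 179*(22) = -3937 + 3938 = 1

GCD = 1, x = -31, y = 22


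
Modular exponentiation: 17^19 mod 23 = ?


17^1 mod 23 = 17
17^2 mod 23 = 13
17^3 mod 23 = 14
17^4 mod 23 = 8
17^5 mod 23 = 21
17^6 mod 23 = 12
17^7 mod 23 = 20
17^8 mod 23 = 18
17^9 mod 23 = 7
17^10 mod 23 = 4
17^11 mod 23 = 22
17^12 mod 23 = 6
17^13 mod 23 = 10
17^14 mod 23 = 9
17^15 mod 23 = 15
17^16 mod 23 = 2
17^17 mod 23 = 11
17^18 mod 23 = 3
17^19 mod 23 = 5


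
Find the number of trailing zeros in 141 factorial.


floor(141/5) = 28
floor(141/25) = 5
floor(141/125) = 1
Total = 34

34 trailing zeros


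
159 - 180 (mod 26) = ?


159 - 180 = -21
-21 mod 26 = 5


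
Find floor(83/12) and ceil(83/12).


83/12 = 6.9167
floor = 6
ceil = 7

floor = 6, ceil = 7


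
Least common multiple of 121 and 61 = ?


GCD(121, 61) = 1
LCM = 121*61/1 = 7381/1 = 7381

LCM = 7381


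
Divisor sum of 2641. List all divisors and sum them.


Divisors of 2641: 1, 19, 139, 2641
Sum = 1 + 19 + 139 + 2641 = 2800

σ(2641) = 2800


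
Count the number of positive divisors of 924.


924 = 2^2 × 3^1 × 7^1 × 11^1
d(924) = (2+1) × (1+1) × (1+1) × (1+1) = 24

24 divisors


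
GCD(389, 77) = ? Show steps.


389 = 5 * 77 + 4
77 = 19 * 4 + 1
4 = 4 * 1 + 0
GCD = 1


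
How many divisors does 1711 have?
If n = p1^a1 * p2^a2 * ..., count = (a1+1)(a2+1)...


1711 = 29^1 × 59^1
d(1711) = (1+1) × (1+1) = 4

4 divisors


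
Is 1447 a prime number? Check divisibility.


Check divisors up to sqrt(1447) = 38.0395
No divisors found.
1447 is prime.

Yes, 1447 is prime


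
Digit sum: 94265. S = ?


9 + 4 + 2 + 6 + 5 = 26


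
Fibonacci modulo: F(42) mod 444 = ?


F(k) mod 444 for k=1..42:
1, 1, 2, 3, 5, 8, 13, 21, 34, 55, 89, 144, 233, 377, 166, 99, 265, 364, 185, 105, 290, 395, 241, 192, 433, 181, 170, 351, 77, 428, 61, 45, 106, 151, 257, 408, 221, 185, 406, 147, 109, 256
F(42) mod 444 = 256


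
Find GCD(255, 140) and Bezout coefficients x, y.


Tabular extended Euclidean (each row: r = 255*s + 140*t):
r=255, s=1, t=0
r=140, s=0, t=1
q=1: r=115, s=1, t=-1   [255*(1) + 140*(-1) = 115]
q=1: r=25, s=-1, t=2   [255*(-1) + 140*(2) = 25]
q=4: r=15, s=5, t=-9   [255*(5) + 140*(-9) = 15]
q=1: r=10, s=-6, t=11   [255*(-6) + 140*(11) = 10]
q=1: r=5, s=11, t=-20   [255*(11) + 140*(-20) = 5]
q=2: r=0, s=-28, t=51   [255*(-28) + 140*(51) = 0]
GCD = 5; from the row with r=5: x=11, y=-20
Check: 255*(11) + 140*(-20) = 2805 - 2800 = 5

GCD = 5, x = 11, y = -20


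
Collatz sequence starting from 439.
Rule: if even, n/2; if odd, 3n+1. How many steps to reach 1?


439 → 1318 → 659 → 1978 → 989 → 2968 → 1484 → 742 → 371 → 1114 → 557 → 1672 → 836 → 418 → 209 → 628 → 314 → 157 → 472 → 236 → 118 → 59 → 178 → 89 → 268 → 134 → 67 → 202 → 101 → 304 → 152 → 76 → 38 → 19 → 58 → 29 → 88 → 44 → 22 → 11 → 34 → 17 → 52 → 26 → 13 → 40 → 20 → 10 → 5 → 16 → 8 → 4 → 2 → 1
Total steps = 53

53 steps


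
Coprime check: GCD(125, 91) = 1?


Euclidean algorithm:
125 = 1 * 91 + 34
91 = 2 * 34 + 23
34 = 1 * 23 + 11
23 = 2 * 11 + 1
11 = 11 * 1 + 0
GCD(125, 91) = 1

Yes, coprime (GCD = 1)


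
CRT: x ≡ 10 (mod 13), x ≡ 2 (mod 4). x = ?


M = 13*4 = 52
M1 = M/13 = 4, M2 = M/4 = 13
M1^(-1) mod 13 = 10, M2^(-1) mod 4 = 1
x = 10*4*10 + 2*13*1 = 426
426 mod 52 = 10
Check: 10 mod 13 = 10 ✓, 10 mod 4 = 2 ✓

x ≡ 10 (mod 52)


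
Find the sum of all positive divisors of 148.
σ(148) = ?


Divisors of 148: 1, 2, 4, 37, 74, 148
Sum = 1 + 2 + 4 + 37 + 74 + 148 = 266

σ(148) = 266


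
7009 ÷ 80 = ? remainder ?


7009 = 80 * 87 + 49
Check: 6960 + 49 = 7009

q = 87, r = 49


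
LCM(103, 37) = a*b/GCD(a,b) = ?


GCD(103, 37) = 1
LCM = 103*37/1 = 3811/1 = 3811

LCM = 3811


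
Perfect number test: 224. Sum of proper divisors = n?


Proper divisors of 224: 1, 2, 4, 7, 8, 14, 16, 28, 32, 56, 112
Sum = 1 + 2 + 4 + 7 + 8 + 14 + 16 + 28 + 32 + 56 + 112 = 280

No, 224 is not perfect (280 ≠ 224)


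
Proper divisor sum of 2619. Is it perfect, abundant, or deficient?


Proper divisors: 1, 3, 9, 27, 97, 291, 873
Sum = 1 + 3 + 9 + 27 + 97 + 291 + 873 = 1301
1301 < 2619 → deficient

s(2619) = 1301 (deficient)


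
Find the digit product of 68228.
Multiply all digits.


6 × 8 × 2 × 2 × 8 = 1536


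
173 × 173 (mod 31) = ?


173 × 173 = 29929
29929 mod 31 = 14


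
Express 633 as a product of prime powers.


633 / 3 = 211
211 / 211 = 1
633 = 3 × 211


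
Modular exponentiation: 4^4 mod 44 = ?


4^1 mod 44 = 4
4^2 mod 44 = 16
4^3 mod 44 = 20
4^4 mod 44 = 36


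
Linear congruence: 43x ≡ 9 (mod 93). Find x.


GCD(43, 93) = 1, unique solution
a^(-1) mod 93 = 13
x = 13 * 9 mod 93 = 24

x ≡ 24 (mod 93)


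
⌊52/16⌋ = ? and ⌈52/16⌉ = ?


52/16 = 3.2500
floor = 3
ceil = 4

floor = 3, ceil = 4


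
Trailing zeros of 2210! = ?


floor(2210/5) = 442
floor(2210/25) = 88
floor(2210/125) = 17
floor(2210/625) = 3
Total = 550

550 trailing zeros


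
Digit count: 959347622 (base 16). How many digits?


959347622 in base 16 = 392E7BA6
Number of digits = 8

8 digits (base 16)


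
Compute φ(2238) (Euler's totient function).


2238 = 2 × 3 × 373
Prime factors: 2, 3, 373
φ(2238) = 2238 × (1-1/2) × (1-1/3) × (1-1/373)
= 2238 × 1/2 × 2/3 × 372/373 = 744

φ(2238) = 744


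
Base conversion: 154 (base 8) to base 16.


154 (base 8) = 108 (decimal)
108 (decimal) = 6C (base 16)


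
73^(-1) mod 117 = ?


Use the extended Euclidean algorithm on (117, 73); each row r = 117*s + 73*t:
r=117, s=1, t=0
r=73, s=0, t=1
q=1: r=44, s=1, t=-1   [117*(1) + 73*(-1) = 44]
q=1: r=29, s=-1, t=2   [117*(-1) + 73*(2) = 29]
q=1: r=15, s=2, t=-3   [117*(2) + 73*(-3) = 15]
q=1: r=14, s=-3, t=5   [117*(-3) + 73*(5) = 14]
q=1: r=1, s=5, t=-8   [117*(5) + 73*(-8) = 1]
q=14: r=0, s=-73, t=117   [117*(-73) + 73*(117) = 0]
GCD = 1 with t = -8, so 73*(-8) ≡ 1 (mod 117)
Inverse = -8 mod 117 = 109
Check: 73 * 109 = 7957 ≡ 1 (mod 117)

73^(-1) ≡ 109 (mod 117)


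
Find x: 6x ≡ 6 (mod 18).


GCD(6, 18) = 6 divides 6
Divide: 1x ≡ 1 (mod 3)
x ≡ 1 (mod 3)


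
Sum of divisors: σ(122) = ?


Divisors of 122: 1, 2, 61, 122
Sum = 1 + 2 + 61 + 122 = 186

σ(122) = 186


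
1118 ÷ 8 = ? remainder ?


1118 = 8 * 139 + 6
Check: 1112 + 6 = 1118

q = 139, r = 6


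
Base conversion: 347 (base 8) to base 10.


347 (base 8) = 231 (decimal)
231 (decimal) = 231 (base 10)


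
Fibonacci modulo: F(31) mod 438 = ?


F(k) mod 438 for k=1..31:
1, 1, 2, 3, 5, 8, 13, 21, 34, 55, 89, 144, 233, 377, 172, 111, 283, 394, 239, 195, 434, 191, 187, 378, 127, 67, 194, 261, 17, 278, 295
F(31) mod 438 = 295


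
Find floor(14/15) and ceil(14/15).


14/15 = 0.9333
floor = 0
ceil = 1

floor = 0, ceil = 1


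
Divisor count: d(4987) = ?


4987 = 4987^1
d(4987) = (1+1) = 2

2 divisors


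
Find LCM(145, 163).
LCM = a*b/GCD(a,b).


GCD(145, 163) = 1
LCM = 145*163/1 = 23635/1 = 23635

LCM = 23635


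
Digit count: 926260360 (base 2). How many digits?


926260360 in base 2 = 110111001101011001110010001000
Number of digits = 30

30 digits (base 2)


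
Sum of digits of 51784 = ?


5 + 1 + 7 + 8 + 4 = 25


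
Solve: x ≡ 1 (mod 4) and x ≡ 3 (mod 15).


M = 4*15 = 60
M1 = M/4 = 15, M2 = M/15 = 4
M1^(-1) mod 4 = 3, M2^(-1) mod 15 = 4
x = 1*15*3 + 3*4*4 = 93
93 mod 60 = 33
Check: 33 mod 4 = 1 ✓, 33 mod 15 = 3 ✓

x ≡ 33 (mod 60)


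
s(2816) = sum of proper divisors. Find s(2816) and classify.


Proper divisors: 1, 2, 4, 8, 11, 16, 22, 32, 44, 64, 88, 128, 176, 256, 352, 704, 1408
Sum = 1 + 2 + 4 + 8 + 11 + 16 + 22 + 32 + 44 + 64 + 88 + 128 + 176 + 256 + 352 + 704 + 1408 = 3316
3316 > 2816 → abundant

s(2816) = 3316 (abundant)


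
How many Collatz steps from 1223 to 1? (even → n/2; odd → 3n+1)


1223 → 3670 → 1835 → 5506 → 2753 → 8260 → 4130 → 2065 → 6196 → 3098 → 1549 → 4648 → 2324 → 1162 → 581 → 1744 → 872 → 436 → 218 → 109 → 328 → 164 → 82 → 41 → 124 → 62 → 31 → 94 → 47 → 142 → 71 → 214 → 107 → 322 → 161 → 484 → 242 → 121 → 364 → 182 → 91 → 274 → 137 → 412 → 206 → 103 → 310 → 155 → 466 → 233 → 700 → 350 → 175 → 526 → 263 → 790 → 395 → 1186 → 593 → 1780 → 890 → 445 → 1336 → 668 → 334 → 167 → 502 → 251 → 754 → 377 → 1132 → 566 → 283 → 850 → 425 → 1276 → 638 → 319 → 958 → 479 → 1438 → 719 → 2158 → 1079 → 3238 → 1619 → 4858 → 2429 → 7288 → 3644 → 1822 → 911 → 2734 → 1367 → 4102 → 2051 → 6154 → 3077 → 9232 → 4616 → 2308 → 1154 → 577 → 1732 → 866 → 433 → 1300 → 650 → 325 → 976 → 488 → 244 → 122 → 61 → 184 → 92 → 46 → 23 → 70 → 35 → 106 → 53 → 160 → 80 → 40 → 20 → 10 → 5 → 16 → 8 → 4 → 2 → 1
Total steps = 132

132 steps


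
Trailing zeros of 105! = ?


floor(105/5) = 21
floor(105/25) = 4
Total = 25

25 trailing zeros


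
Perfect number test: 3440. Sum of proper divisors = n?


Proper divisors of 3440: 1, 2, 4, 5, 8, 10, 16, 20, 40, 43, 80, 86, 172, 215, 344, 430, 688, 860, 1720
Sum = 1 + 2 + 4 + 5 + 8 + 10 + 16 + 20 + 40 + 43 + 80 + 86 + 172 + 215 + 344 + 430 + 688 + 860 + 1720 = 4744

No, 3440 is not perfect (4744 ≠ 3440)


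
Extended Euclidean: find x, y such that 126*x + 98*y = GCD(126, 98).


Tabular extended Euclidean (each row: r = 126*s + 98*t):
r=126, s=1, t=0
r=98, s=0, t=1
q=1: r=28, s=1, t=-1   [126*(1) + 98*(-1) = 28]
q=3: r=14, s=-3, t=4   [126*(-3) + 98*(4) = 14]
q=2: r=0, s=7, t=-9   [126*(7) + 98*(-9) = 0]
GCD = 14; from the row with r=14: x=-3, y=4
Check: 126*(-3) + 98*(4) = -378 + 392 = 14

GCD = 14, x = -3, y = 4


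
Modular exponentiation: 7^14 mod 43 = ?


7^1 mod 43 = 7
7^2 mod 43 = 6
7^3 mod 43 = 42
7^4 mod 43 = 36
7^5 mod 43 = 37
7^6 mod 43 = 1
7^7 mod 43 = 7
7^8 mod 43 = 6
7^9 mod 43 = 42
7^10 mod 43 = 36
7^11 mod 43 = 37
7^12 mod 43 = 1
7^13 mod 43 = 7
7^14 mod 43 = 6


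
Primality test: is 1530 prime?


1530 / 2 = 765 (exact division)
1530 is NOT prime.

No, 1530 is not prime


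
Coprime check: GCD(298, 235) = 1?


Euclidean algorithm:
298 = 1 * 235 + 63
235 = 3 * 63 + 46
63 = 1 * 46 + 17
46 = 2 * 17 + 12
17 = 1 * 12 + 5
12 = 2 * 5 + 2
5 = 2 * 2 + 1
2 = 2 * 1 + 0
GCD(298, 235) = 1

Yes, coprime (GCD = 1)


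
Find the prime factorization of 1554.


1554 / 2 = 777
777 / 3 = 259
259 / 7 = 37
37 / 37 = 1
1554 = 2 × 3 × 7 × 37


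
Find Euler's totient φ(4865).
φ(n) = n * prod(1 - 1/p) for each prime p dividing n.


4865 = 5 × 7 × 139
Prime factors: 5, 7, 139
φ(4865) = 4865 × (1-1/5) × (1-1/7) × (1-1/139)
= 4865 × 4/5 × 6/7 × 138/139 = 3312

φ(4865) = 3312


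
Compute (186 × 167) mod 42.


186 × 167 = 31062
31062 mod 42 = 24


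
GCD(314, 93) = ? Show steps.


314 = 3 * 93 + 35
93 = 2 * 35 + 23
35 = 1 * 23 + 12
23 = 1 * 12 + 11
12 = 1 * 11 + 1
11 = 11 * 1 + 0
GCD = 1


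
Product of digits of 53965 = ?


5 × 3 × 9 × 6 × 5 = 4050


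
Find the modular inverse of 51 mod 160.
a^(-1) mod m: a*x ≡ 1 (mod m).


Use the extended Euclidean algorithm on (160, 51); each row r = 160*s + 51*t:
r=160, s=1, t=0
r=51, s=0, t=1
q=3: r=7, s=1, t=-3   [160*(1) + 51*(-3) = 7]
q=7: r=2, s=-7, t=22   [160*(-7) + 51*(22) = 2]
q=3: r=1, s=22, t=-69   [160*(22) + 51*(-69) = 1]
q=2: r=0, s=-51, t=160   [160*(-51) + 51*(160) = 0]
GCD = 1 with t = -69, so 51*(-69) ≡ 1 (mod 160)
Inverse = -69 mod 160 = 91
Check: 51 * 91 = 4641 ≡ 1 (mod 160)

51^(-1) ≡ 91 (mod 160)


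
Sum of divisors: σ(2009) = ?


Divisors of 2009: 1, 7, 41, 49, 287, 2009
Sum = 1 + 7 + 41 + 49 + 287 + 2009 = 2394

σ(2009) = 2394


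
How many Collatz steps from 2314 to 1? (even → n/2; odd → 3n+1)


2314 → 1157 → 3472 → 1736 → 868 → 434 → 217 → 652 → 326 → 163 → 490 → 245 → 736 → 368 → 184 → 92 → 46 → 23 → 70 → 35 → 106 → 53 → 160 → 80 → 40 → 20 → 10 → 5 → 16 → 8 → 4 → 2 → 1
Total steps = 32

32 steps


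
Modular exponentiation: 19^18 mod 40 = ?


19^1 mod 40 = 19
19^2 mod 40 = 1
19^3 mod 40 = 19
19^4 mod 40 = 1
19^5 mod 40 = 19
19^6 mod 40 = 1
19^7 mod 40 = 19
19^8 mod 40 = 1
19^9 mod 40 = 19
19^10 mod 40 = 1
19^11 mod 40 = 19
19^12 mod 40 = 1
19^13 mod 40 = 19
19^14 mod 40 = 1
19^15 mod 40 = 19
19^16 mod 40 = 1
19^17 mod 40 = 19
19^18 mod 40 = 1


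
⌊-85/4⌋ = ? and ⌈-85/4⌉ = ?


-85/4 = -21.2500
floor = -22
ceil = -21

floor = -22, ceil = -21


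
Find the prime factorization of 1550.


1550 / 2 = 775
775 / 5 = 155
155 / 5 = 31
31 / 31 = 1
1550 = 2 × 5^2 × 31


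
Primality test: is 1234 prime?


1234 / 2 = 617 (exact division)
1234 is NOT prime.

No, 1234 is not prime


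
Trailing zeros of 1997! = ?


floor(1997/5) = 399
floor(1997/25) = 79
floor(1997/125) = 15
floor(1997/625) = 3
Total = 496

496 trailing zeros


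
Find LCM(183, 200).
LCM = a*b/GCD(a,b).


GCD(183, 200) = 1
LCM = 183*200/1 = 36600/1 = 36600

LCM = 36600


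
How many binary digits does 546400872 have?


546400872 in base 2 = 100000100100010110101001101000
Number of digits = 30

30 digits (base 2)


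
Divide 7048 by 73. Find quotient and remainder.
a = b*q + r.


7048 = 73 * 96 + 40
Check: 7008 + 40 = 7048

q = 96, r = 40


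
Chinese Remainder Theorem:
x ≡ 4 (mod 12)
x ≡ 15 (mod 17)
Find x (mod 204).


M = 12*17 = 204
M1 = M/12 = 17, M2 = M/17 = 12
M1^(-1) mod 12 = 5, M2^(-1) mod 17 = 10
x = 4*17*5 + 15*12*10 = 2140
2140 mod 204 = 100
Check: 100 mod 12 = 4 ✓, 100 mod 17 = 15 ✓

x ≡ 100 (mod 204)


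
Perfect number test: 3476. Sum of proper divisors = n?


Proper divisors of 3476: 1, 2, 4, 11, 22, 44, 79, 158, 316, 869, 1738
Sum = 1 + 2 + 4 + 11 + 22 + 44 + 79 + 158 + 316 + 869 + 1738 = 3244

No, 3476 is not perfect (3244 ≠ 3476)


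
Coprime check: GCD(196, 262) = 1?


Euclidean algorithm:
262 = 1 * 196 + 66
196 = 2 * 66 + 64
66 = 1 * 64 + 2
64 = 32 * 2 + 0
GCD(196, 262) = 2

No, not coprime (GCD = 2)


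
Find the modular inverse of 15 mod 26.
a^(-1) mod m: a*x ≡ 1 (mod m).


Use the extended Euclidean algorithm on (26, 15); each row r = 26*s + 15*t:
r=26, s=1, t=0
r=15, s=0, t=1
q=1: r=11, s=1, t=-1   [26*(1) + 15*(-1) = 11]
q=1: r=4, s=-1, t=2   [26*(-1) + 15*(2) = 4]
q=2: r=3, s=3, t=-5   [26*(3) + 15*(-5) = 3]
q=1: r=1, s=-4, t=7   [26*(-4) + 15*(7) = 1]
q=3: r=0, s=15, t=-26   [26*(15) + 15*(-26) = 0]
GCD = 1 with t = 7, so 15*(7) ≡ 1 (mod 26)
Inverse = 7 mod 26 = 7
Check: 15 * 7 = 105 ≡ 1 (mod 26)

15^(-1) ≡ 7 (mod 26)


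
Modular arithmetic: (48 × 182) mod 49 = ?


48 × 182 = 8736
8736 mod 49 = 14


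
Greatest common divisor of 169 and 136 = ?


169 = 1 * 136 + 33
136 = 4 * 33 + 4
33 = 8 * 4 + 1
4 = 4 * 1 + 0
GCD = 1


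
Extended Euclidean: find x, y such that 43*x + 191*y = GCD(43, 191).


Tabular extended Euclidean (each row: r = 43*s + 191*t):
r=43, s=1, t=0
r=191, s=0, t=1
q=0: r=43, s=1, t=0   [43*(1) + 191*(0) = 43]
q=4: r=19, s=-4, t=1   [43*(-4) + 191*(1) = 19]
q=2: r=5, s=9, t=-2   [43*(9) + 191*(-2) = 5]
q=3: r=4, s=-31, t=7   [43*(-31) + 191*(7) = 4]
q=1: r=1, s=40, t=-9   [43*(40) + 191*(-9) = 1]
q=4: r=0, s=-191, t=43   [43*(-191) + 191*(43) = 0]
GCD = 1; from the row with r=1: x=40, y=-9
Check: 43*(40) + 191*(-9) = 1720 - 1719 = 1

GCD = 1, x = 40, y = -9


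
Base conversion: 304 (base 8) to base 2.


304 (base 8) = 196 (decimal)
196 (decimal) = 11000100 (base 2)


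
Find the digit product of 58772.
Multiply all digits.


5 × 8 × 7 × 7 × 2 = 3920


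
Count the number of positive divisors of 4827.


4827 = 3^1 × 1609^1
d(4827) = (1+1) × (1+1) = 4

4 divisors


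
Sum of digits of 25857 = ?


2 + 5 + 8 + 5 + 7 = 27


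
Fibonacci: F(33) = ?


Sequence: 1, 1, 2, 3, 5, 8, 13, 21, 34, 55, 89, 144, 233, 377, 610, 987, 1597, 2584, 4181, 6765, 10946, 17711, 28657, 46368, 75025, 121393, 196418, 317811, 514229, 832040, 1346269, 2178309, 3524578
F(33) = 3524578


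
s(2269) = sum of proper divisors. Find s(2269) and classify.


Proper divisors: 1
Sum = 1 = 1
1 < 2269 → deficient

s(2269) = 1 (deficient)


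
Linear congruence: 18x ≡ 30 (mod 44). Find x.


GCD(18, 44) = 2 divides 30
Divide: 9x ≡ 15 (mod 22)
x ≡ 9 (mod 22)


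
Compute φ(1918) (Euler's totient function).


1918 = 2 × 7 × 137
Prime factors: 2, 7, 137
φ(1918) = 1918 × (1-1/2) × (1-1/7) × (1-1/137)
= 1918 × 1/2 × 6/7 × 136/137 = 816

φ(1918) = 816


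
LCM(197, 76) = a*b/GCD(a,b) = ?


GCD(197, 76) = 1
LCM = 197*76/1 = 14972/1 = 14972

LCM = 14972


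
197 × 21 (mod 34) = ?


197 × 21 = 4137
4137 mod 34 = 23


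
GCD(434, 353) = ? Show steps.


434 = 1 * 353 + 81
353 = 4 * 81 + 29
81 = 2 * 29 + 23
29 = 1 * 23 + 6
23 = 3 * 6 + 5
6 = 1 * 5 + 1
5 = 5 * 1 + 0
GCD = 1


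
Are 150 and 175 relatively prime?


Euclidean algorithm:
175 = 1 * 150 + 25
150 = 6 * 25 + 0
GCD(150, 175) = 25

No, not coprime (GCD = 25)


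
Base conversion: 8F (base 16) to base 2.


8F (base 16) = 143 (decimal)
143 (decimal) = 10001111 (base 2)


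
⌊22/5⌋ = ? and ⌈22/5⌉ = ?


22/5 = 4.4000
floor = 4
ceil = 5

floor = 4, ceil = 5


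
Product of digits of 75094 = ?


7 × 5 × 0 × 9 × 4 = 0


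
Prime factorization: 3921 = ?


3921 / 3 = 1307
1307 / 1307 = 1
3921 = 3 × 1307


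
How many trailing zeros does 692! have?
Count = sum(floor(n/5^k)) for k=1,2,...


floor(692/5) = 138
floor(692/25) = 27
floor(692/125) = 5
floor(692/625) = 1
Total = 171

171 trailing zeros


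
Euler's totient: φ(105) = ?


105 = 3 × 5 × 7
Prime factors: 3, 5, 7
φ(105) = 105 × (1-1/3) × (1-1/5) × (1-1/7)
= 105 × 2/3 × 4/5 × 6/7 = 48

φ(105) = 48


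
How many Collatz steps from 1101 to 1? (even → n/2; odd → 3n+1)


1101 → 3304 → 1652 → 826 → 413 → 1240 → 620 → 310 → 155 → 466 → 233 → 700 → 350 → 175 → 526 → 263 → 790 → 395 → 1186 → 593 → 1780 → 890 → 445 → 1336 → 668 → 334 → 167 → 502 → 251 → 754 → 377 → 1132 → 566 → 283 → 850 → 425 → 1276 → 638 → 319 → 958 → 479 → 1438 → 719 → 2158 → 1079 → 3238 → 1619 → 4858 → 2429 → 7288 → 3644 → 1822 → 911 → 2734 → 1367 → 4102 → 2051 → 6154 → 3077 → 9232 → 4616 → 2308 → 1154 → 577 → 1732 → 866 → 433 → 1300 → 650 → 325 → 976 → 488 → 244 → 122 → 61 → 184 → 92 → 46 → 23 → 70 → 35 → 106 → 53 → 160 → 80 → 40 → 20 → 10 → 5 → 16 → 8 → 4 → 2 → 1
Total steps = 93

93 steps


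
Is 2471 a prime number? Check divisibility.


2471 / 7 = 353 (exact division)
2471 is NOT prime.

No, 2471 is not prime


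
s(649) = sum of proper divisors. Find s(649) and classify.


Proper divisors: 1, 11, 59
Sum = 1 + 11 + 59 = 71
71 < 649 → deficient

s(649) = 71 (deficient)


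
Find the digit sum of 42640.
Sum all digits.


4 + 2 + 6 + 4 + 0 = 16


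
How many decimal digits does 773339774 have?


773339774 has 9 digits in base 10
floor(log10(773339774)) + 1 = floor(8.8884) + 1 = 9

9 digits (base 10)


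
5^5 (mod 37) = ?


5^1 mod 37 = 5
5^2 mod 37 = 25
5^3 mod 37 = 14
5^4 mod 37 = 33
5^5 mod 37 = 17


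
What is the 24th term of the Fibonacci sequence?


Sequence: 1, 1, 2, 3, 5, 8, 13, 21, 34, 55, 89, 144, 233, 377, 610, 987, 1597, 2584, 4181, 6765, 10946, 17711, 28657, 46368
F(24) = 46368


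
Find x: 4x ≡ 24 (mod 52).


GCD(4, 52) = 4 divides 24
Divide: 1x ≡ 6 (mod 13)
x ≡ 6 (mod 13)


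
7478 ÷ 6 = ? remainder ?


7478 = 6 * 1246 + 2
Check: 7476 + 2 = 7478

q = 1246, r = 2


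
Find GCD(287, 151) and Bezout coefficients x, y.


Tabular extended Euclidean (each row: r = 287*s + 151*t):
r=287, s=1, t=0
r=151, s=0, t=1
q=1: r=136, s=1, t=-1   [287*(1) + 151*(-1) = 136]
q=1: r=15, s=-1, t=2   [287*(-1) + 151*(2) = 15]
q=9: r=1, s=10, t=-19   [287*(10) + 151*(-19) = 1]
q=15: r=0, s=-151, t=287   [287*(-151) + 151*(287) = 0]
GCD = 1; from the row with r=1: x=10, y=-19
Check: 287*(10) + 151*(-19) = 2870 - 2869 = 1

GCD = 1, x = 10, y = -19


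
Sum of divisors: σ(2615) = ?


Divisors of 2615: 1, 5, 523, 2615
Sum = 1 + 5 + 523 + 2615 = 3144

σ(2615) = 3144


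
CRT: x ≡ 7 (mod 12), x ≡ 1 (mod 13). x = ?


M = 12*13 = 156
M1 = M/12 = 13, M2 = M/13 = 12
M1^(-1) mod 12 = 1, M2^(-1) mod 13 = 12
x = 7*13*1 + 1*12*12 = 235
235 mod 156 = 79
Check: 79 mod 12 = 7 ✓, 79 mod 13 = 1 ✓

x ≡ 79 (mod 156)


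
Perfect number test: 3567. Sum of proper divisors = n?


Proper divisors of 3567: 1, 3, 29, 41, 87, 123, 1189
Sum = 1 + 3 + 29 + 41 + 87 + 123 + 1189 = 1473

No, 3567 is not perfect (1473 ≠ 3567)


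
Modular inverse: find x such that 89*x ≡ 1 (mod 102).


Use the extended Euclidean algorithm on (102, 89); each row r = 102*s + 89*t:
r=102, s=1, t=0
r=89, s=0, t=1
q=1: r=13, s=1, t=-1   [102*(1) + 89*(-1) = 13]
q=6: r=11, s=-6, t=7   [102*(-6) + 89*(7) = 11]
q=1: r=2, s=7, t=-8   [102*(7) + 89*(-8) = 2]
q=5: r=1, s=-41, t=47   [102*(-41) + 89*(47) = 1]
q=2: r=0, s=89, t=-102   [102*(89) + 89*(-102) = 0]
GCD = 1 with t = 47, so 89*(47) ≡ 1 (mod 102)
Inverse = 47 mod 102 = 47
Check: 89 * 47 = 4183 ≡ 1 (mod 102)

89^(-1) ≡ 47 (mod 102)


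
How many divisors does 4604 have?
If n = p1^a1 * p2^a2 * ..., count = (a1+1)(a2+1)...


4604 = 2^2 × 1151^1
d(4604) = (2+1) × (1+1) = 6

6 divisors


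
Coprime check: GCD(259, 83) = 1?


Euclidean algorithm:
259 = 3 * 83 + 10
83 = 8 * 10 + 3
10 = 3 * 3 + 1
3 = 3 * 1 + 0
GCD(259, 83) = 1

Yes, coprime (GCD = 1)


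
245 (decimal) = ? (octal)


245 (base 10) = 245 (decimal)
245 (decimal) = 365 (base 8)


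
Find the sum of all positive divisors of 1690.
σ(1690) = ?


Divisors of 1690: 1, 2, 5, 10, 13, 26, 65, 130, 169, 338, 845, 1690
Sum = 1 + 2 + 5 + 10 + 13 + 26 + 65 + 130 + 169 + 338 + 845 + 1690 = 3294

σ(1690) = 3294


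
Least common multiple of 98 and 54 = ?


GCD(98, 54) = 2
LCM = 98*54/2 = 5292/2 = 2646

LCM = 2646


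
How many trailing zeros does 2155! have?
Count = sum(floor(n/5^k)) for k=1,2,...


floor(2155/5) = 431
floor(2155/25) = 86
floor(2155/125) = 17
floor(2155/625) = 3
Total = 537

537 trailing zeros


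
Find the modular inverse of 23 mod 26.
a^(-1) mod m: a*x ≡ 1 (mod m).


Use the extended Euclidean algorithm on (26, 23); each row r = 26*s + 23*t:
r=26, s=1, t=0
r=23, s=0, t=1
q=1: r=3, s=1, t=-1   [26*(1) + 23*(-1) = 3]
q=7: r=2, s=-7, t=8   [26*(-7) + 23*(8) = 2]
q=1: r=1, s=8, t=-9   [26*(8) + 23*(-9) = 1]
q=2: r=0, s=-23, t=26   [26*(-23) + 23*(26) = 0]
GCD = 1 with t = -9, so 23*(-9) ≡ 1 (mod 26)
Inverse = -9 mod 26 = 17
Check: 23 * 17 = 391 ≡ 1 (mod 26)

23^(-1) ≡ 17 (mod 26)


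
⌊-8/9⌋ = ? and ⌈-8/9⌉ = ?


-8/9 = -0.8889
floor = -1
ceil = 0

floor = -1, ceil = 0


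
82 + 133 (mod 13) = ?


82 + 133 = 215
215 mod 13 = 7


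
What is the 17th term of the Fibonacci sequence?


Sequence: 1, 1, 2, 3, 5, 8, 13, 21, 34, 55, 89, 144, 233, 377, 610, 987, 1597
F(17) = 1597


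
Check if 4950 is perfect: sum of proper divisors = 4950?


Proper divisors of 4950: 1, 2, 3, 5, 6, 9, 10, 11, 15, 18, 22, 25, 30, 33, 45, 50, 55, 66, 75, 90, 99, 110, 150, 165, 198, 225, 275, 330, 450, 495, 550, 825, 990, 1650, 2475
Sum = 1 + 2 + 3 + 5 + 6 + 9 + 10 + 11 + 15 + 18 + 22 + 25 + 30 + 33 + 45 + 50 + 55 + 66 + 75 + 90 + 99 + 110 + 150 + 165 + 198 + 225 + 275 + 330 + 450 + 495 + 550 + 825 + 990 + 1650 + 2475 = 9558

No, 4950 is not perfect (9558 ≠ 4950)


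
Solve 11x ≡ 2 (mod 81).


GCD(11, 81) = 1, unique solution
a^(-1) mod 81 = 59
x = 59 * 2 mod 81 = 37

x ≡ 37 (mod 81)


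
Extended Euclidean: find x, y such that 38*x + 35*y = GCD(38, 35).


Tabular extended Euclidean (each row: r = 38*s + 35*t):
r=38, s=1, t=0
r=35, s=0, t=1
q=1: r=3, s=1, t=-1   [38*(1) + 35*(-1) = 3]
q=11: r=2, s=-11, t=12   [38*(-11) + 35*(12) = 2]
q=1: r=1, s=12, t=-13   [38*(12) + 35*(-13) = 1]
q=2: r=0, s=-35, t=38   [38*(-35) + 35*(38) = 0]
GCD = 1; from the row with r=1: x=12, y=-13
Check: 38*(12) + 35*(-13) = 456 - 455 = 1

GCD = 1, x = 12, y = -13


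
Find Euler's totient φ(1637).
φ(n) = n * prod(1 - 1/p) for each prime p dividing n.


1637 = 1637
Prime factors: 1637
φ(1637) = 1637 × (1-1/1637)
= 1637 × 1636/1637 = 1636

φ(1637) = 1636


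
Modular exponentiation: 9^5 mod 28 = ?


9^1 mod 28 = 9
9^2 mod 28 = 25
9^3 mod 28 = 1
9^4 mod 28 = 9
9^5 mod 28 = 25


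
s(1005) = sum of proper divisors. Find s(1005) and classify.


Proper divisors: 1, 3, 5, 15, 67, 201, 335
Sum = 1 + 3 + 5 + 15 + 67 + 201 + 335 = 627
627 < 1005 → deficient

s(1005) = 627 (deficient)


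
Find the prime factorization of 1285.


1285 / 5 = 257
257 / 257 = 1
1285 = 5 × 257


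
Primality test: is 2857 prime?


Check divisors up to sqrt(2857) = 53.4509
No divisors found.
2857 is prime.

Yes, 2857 is prime


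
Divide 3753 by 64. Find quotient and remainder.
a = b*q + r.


3753 = 64 * 58 + 41
Check: 3712 + 41 = 3753

q = 58, r = 41


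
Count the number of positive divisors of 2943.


2943 = 3^3 × 109^1
d(2943) = (3+1) × (1+1) = 8

8 divisors


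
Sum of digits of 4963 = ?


4 + 9 + 6 + 3 = 22


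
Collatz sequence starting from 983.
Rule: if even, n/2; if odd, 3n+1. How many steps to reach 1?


983 → 2950 → 1475 → 4426 → 2213 → 6640 → 3320 → 1660 → 830 → 415 → 1246 → 623 → 1870 → 935 → 2806 → 1403 → 4210 → 2105 → 6316 → 3158 → 1579 → 4738 → 2369 → 7108 → 3554 → 1777 → 5332 → 2666 → 1333 → 4000 → 2000 → 1000 → 500 → 250 → 125 → 376 → 188 → 94 → 47 → 142 → 71 → 214 → 107 → 322 → 161 → 484 → 242 → 121 → 364 → 182 → 91 → 274 → 137 → 412 → 206 → 103 → 310 → 155 → 466 → 233 → 700 → 350 → 175 → 526 → 263 → 790 → 395 → 1186 → 593 → 1780 → 890 → 445 → 1336 → 668 → 334 → 167 → 502 → 251 → 754 → 377 → 1132 → 566 → 283 → 850 → 425 → 1276 → 638 → 319 → 958 → 479 → 1438 → 719 → 2158 → 1079 → 3238 → 1619 → 4858 → 2429 → 7288 → 3644 → 1822 → 911 → 2734 → 1367 → 4102 → 2051 → 6154 → 3077 → 9232 → 4616 → 2308 → 1154 → 577 → 1732 → 866 → 433 → 1300 → 650 → 325 → 976 → 488 → 244 → 122 → 61 → 184 → 92 → 46 → 23 → 70 → 35 → 106 → 53 → 160 → 80 → 40 → 20 → 10 → 5 → 16 → 8 → 4 → 2 → 1
Total steps = 142

142 steps


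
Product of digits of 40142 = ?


4 × 0 × 1 × 4 × 2 = 0


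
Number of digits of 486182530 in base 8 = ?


486182530 in base 8 = 3476507202
Number of digits = 10

10 digits (base 8)


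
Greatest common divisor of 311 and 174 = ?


311 = 1 * 174 + 137
174 = 1 * 137 + 37
137 = 3 * 37 + 26
37 = 1 * 26 + 11
26 = 2 * 11 + 4
11 = 2 * 4 + 3
4 = 1 * 3 + 1
3 = 3 * 1 + 0
GCD = 1


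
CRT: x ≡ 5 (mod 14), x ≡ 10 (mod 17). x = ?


M = 14*17 = 238
M1 = M/14 = 17, M2 = M/17 = 14
M1^(-1) mod 14 = 5, M2^(-1) mod 17 = 11
x = 5*17*5 + 10*14*11 = 1965
1965 mod 238 = 61
Check: 61 mod 14 = 5 ✓, 61 mod 17 = 10 ✓

x ≡ 61 (mod 238)


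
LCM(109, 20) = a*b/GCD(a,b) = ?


GCD(109, 20) = 1
LCM = 109*20/1 = 2180/1 = 2180

LCM = 2180


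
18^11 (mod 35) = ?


18^1 mod 35 = 18
18^2 mod 35 = 9
18^3 mod 35 = 22
18^4 mod 35 = 11
18^5 mod 35 = 23
18^6 mod 35 = 29
18^7 mod 35 = 32
18^8 mod 35 = 16
18^9 mod 35 = 8
18^10 mod 35 = 4
18^11 mod 35 = 2


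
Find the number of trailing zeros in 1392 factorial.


floor(1392/5) = 278
floor(1392/25) = 55
floor(1392/125) = 11
floor(1392/625) = 2
Total = 346

346 trailing zeros


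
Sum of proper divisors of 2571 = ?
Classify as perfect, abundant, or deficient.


Proper divisors: 1, 3, 857
Sum = 1 + 3 + 857 = 861
861 < 2571 → deficient

s(2571) = 861 (deficient)


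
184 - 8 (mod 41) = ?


184 - 8 = 176
176 mod 41 = 12


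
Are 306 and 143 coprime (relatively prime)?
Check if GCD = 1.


Euclidean algorithm:
306 = 2 * 143 + 20
143 = 7 * 20 + 3
20 = 6 * 3 + 2
3 = 1 * 2 + 1
2 = 2 * 1 + 0
GCD(306, 143) = 1

Yes, coprime (GCD = 1)


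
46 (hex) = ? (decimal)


46 (base 16) = 70 (decimal)
70 (decimal) = 70 (base 10)


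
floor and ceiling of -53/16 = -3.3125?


-53/16 = -3.3125
floor = -4
ceil = -3

floor = -4, ceil = -3


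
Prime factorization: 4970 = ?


4970 / 2 = 2485
2485 / 5 = 497
497 / 7 = 71
71 / 71 = 1
4970 = 2 × 5 × 7 × 71


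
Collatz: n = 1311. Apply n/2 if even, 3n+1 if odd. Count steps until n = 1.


1311 → 3934 → 1967 → 5902 → 2951 → 8854 → 4427 → 13282 → 6641 → 19924 → 9962 → 4981 → 14944 → 7472 → 3736 → 1868 → 934 → 467 → 1402 → 701 → 2104 → 1052 → 526 → 263 → 790 → 395 → 1186 → 593 → 1780 → 890 → 445 → 1336 → 668 → 334 → 167 → 502 → 251 → 754 → 377 → 1132 → 566 → 283 → 850 → 425 → 1276 → 638 → 319 → 958 → 479 → 1438 → 719 → 2158 → 1079 → 3238 → 1619 → 4858 → 2429 → 7288 → 3644 → 1822 → 911 → 2734 → 1367 → 4102 → 2051 → 6154 → 3077 → 9232 → 4616 → 2308 → 1154 → 577 → 1732 → 866 → 433 → 1300 → 650 → 325 → 976 → 488 → 244 → 122 → 61 → 184 → 92 → 46 → 23 → 70 → 35 → 106 → 53 → 160 → 80 → 40 → 20 → 10 → 5 → 16 → 8 → 4 → 2 → 1
Total steps = 101

101 steps


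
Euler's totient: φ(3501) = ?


3501 = 3^2 × 389
Prime factors: 3, 389
φ(3501) = 3501 × (1-1/3) × (1-1/389)
= 3501 × 2/3 × 388/389 = 2328

φ(3501) = 2328


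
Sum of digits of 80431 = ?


8 + 0 + 4 + 3 + 1 = 16


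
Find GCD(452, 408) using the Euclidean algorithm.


452 = 1 * 408 + 44
408 = 9 * 44 + 12
44 = 3 * 12 + 8
12 = 1 * 8 + 4
8 = 2 * 4 + 0
GCD = 4


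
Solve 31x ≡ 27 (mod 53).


GCD(31, 53) = 1, unique solution
a^(-1) mod 53 = 12
x = 12 * 27 mod 53 = 6

x ≡ 6 (mod 53)


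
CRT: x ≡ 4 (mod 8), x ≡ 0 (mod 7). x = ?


M = 8*7 = 56
M1 = M/8 = 7, M2 = M/7 = 8
M1^(-1) mod 8 = 7, M2^(-1) mod 7 = 1
x = 4*7*7 + 0*8*1 = 196
196 mod 56 = 28
Check: 28 mod 8 = 4 ✓, 28 mod 7 = 0 ✓

x ≡ 28 (mod 56)


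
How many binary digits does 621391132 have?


621391132 in base 2 = 100101000010011010110100011100
Number of digits = 30

30 digits (base 2)


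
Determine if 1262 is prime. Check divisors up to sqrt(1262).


1262 / 2 = 631 (exact division)
1262 is NOT prime.

No, 1262 is not prime


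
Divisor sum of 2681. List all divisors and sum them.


Divisors of 2681: 1, 7, 383, 2681
Sum = 1 + 7 + 383 + 2681 = 3072

σ(2681) = 3072


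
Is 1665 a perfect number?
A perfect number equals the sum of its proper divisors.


Proper divisors of 1665: 1, 3, 5, 9, 15, 37, 45, 111, 185, 333, 555
Sum = 1 + 3 + 5 + 9 + 15 + 37 + 45 + 111 + 185 + 333 + 555 = 1299

No, 1665 is not perfect (1299 ≠ 1665)


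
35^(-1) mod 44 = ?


Use the extended Euclidean algorithm on (44, 35); each row r = 44*s + 35*t:
r=44, s=1, t=0
r=35, s=0, t=1
q=1: r=9, s=1, t=-1   [44*(1) + 35*(-1) = 9]
q=3: r=8, s=-3, t=4   [44*(-3) + 35*(4) = 8]
q=1: r=1, s=4, t=-5   [44*(4) + 35*(-5) = 1]
q=8: r=0, s=-35, t=44   [44*(-35) + 35*(44) = 0]
GCD = 1 with t = -5, so 35*(-5) ≡ 1 (mod 44)
Inverse = -5 mod 44 = 39
Check: 35 * 39 = 1365 ≡ 1 (mod 44)

35^(-1) ≡ 39 (mod 44)


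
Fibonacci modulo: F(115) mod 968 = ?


F(k) mod 968 for k=1..115:
1, 1, 2, 3, 5, 8, 13, 21, 34, 55, 89, 144, 233, 377, 610, 19, 629, 648, 309, 957, 298, 287, 585, 872, 489, 393, 882, 307, 221, 528, 749, 309, 90, 399, 489, 888, 409, 329, 738, 99, 837, 936, 805, 773, 610, 415, 57, 472, 529, 33, 562, 595, 189, 784, 5, 789, 794, 615, 441, 88, 529, 617, 178, 795, 5, 800, 805, 637, 474, 143, 617, 760, 409, 201, 610, 811, 453, 296, 749, 77, 826, 903, 761, 696, 489, 217, 706, 923, 661, 616, 309, 925, 266, 223, 489, 712, 233, 945, 210, 187, 397, 584, 13, 597, 610, 239, 849, 120, 1, 121, 122, 243, 365, 608, 5
F(115) mod 968 = 5


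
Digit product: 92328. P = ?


9 × 2 × 3 × 2 × 8 = 864


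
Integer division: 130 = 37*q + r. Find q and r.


130 = 37 * 3 + 19
Check: 111 + 19 = 130

q = 3, r = 19


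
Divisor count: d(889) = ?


889 = 7^1 × 127^1
d(889) = (1+1) × (1+1) = 4

4 divisors


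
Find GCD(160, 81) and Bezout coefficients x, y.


Tabular extended Euclidean (each row: r = 160*s + 81*t):
r=160, s=1, t=0
r=81, s=0, t=1
q=1: r=79, s=1, t=-1   [160*(1) + 81*(-1) = 79]
q=1: r=2, s=-1, t=2   [160*(-1) + 81*(2) = 2]
q=39: r=1, s=40, t=-79   [160*(40) + 81*(-79) = 1]
q=2: r=0, s=-81, t=160   [160*(-81) + 81*(160) = 0]
GCD = 1; from the row with r=1: x=40, y=-79
Check: 160*(40) + 81*(-79) = 6400 - 6399 = 1

GCD = 1, x = 40, y = -79


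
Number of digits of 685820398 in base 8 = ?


685820398 in base 8 = 5070144756
Number of digits = 10

10 digits (base 8)


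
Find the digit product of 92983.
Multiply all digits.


9 × 2 × 9 × 8 × 3 = 3888


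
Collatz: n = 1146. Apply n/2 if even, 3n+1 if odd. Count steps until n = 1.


1146 → 573 → 1720 → 860 → 430 → 215 → 646 → 323 → 970 → 485 → 1456 → 728 → 364 → 182 → 91 → 274 → 137 → 412 → 206 → 103 → 310 → 155 → 466 → 233 → 700 → 350 → 175 → 526 → 263 → 790 → 395 → 1186 → 593 → 1780 → 890 → 445 → 1336 → 668 → 334 → 167 → 502 → 251 → 754 → 377 → 1132 → 566 → 283 → 850 → 425 → 1276 → 638 → 319 → 958 → 479 → 1438 → 719 → 2158 → 1079 → 3238 → 1619 → 4858 → 2429 → 7288 → 3644 → 1822 → 911 → 2734 → 1367 → 4102 → 2051 → 6154 → 3077 → 9232 → 4616 → 2308 → 1154 → 577 → 1732 → 866 → 433 → 1300 → 650 → 325 → 976 → 488 → 244 → 122 → 61 → 184 → 92 → 46 → 23 → 70 → 35 → 106 → 53 → 160 → 80 → 40 → 20 → 10 → 5 → 16 → 8 → 4 → 2 → 1
Total steps = 106

106 steps


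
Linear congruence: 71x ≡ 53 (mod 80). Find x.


GCD(71, 80) = 1, unique solution
a^(-1) mod 80 = 71
x = 71 * 53 mod 80 = 3

x ≡ 3 (mod 80)


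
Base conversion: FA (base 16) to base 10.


FA (base 16) = 250 (decimal)
250 (decimal) = 250 (base 10)


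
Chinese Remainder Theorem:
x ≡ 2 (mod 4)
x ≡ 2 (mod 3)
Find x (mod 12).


M = 4*3 = 12
M1 = M/4 = 3, M2 = M/3 = 4
M1^(-1) mod 4 = 3, M2^(-1) mod 3 = 1
x = 2*3*3 + 2*4*1 = 26
26 mod 12 = 2
Check: 2 mod 4 = 2 ✓, 2 mod 3 = 2 ✓

x ≡ 2 (mod 12)


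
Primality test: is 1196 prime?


1196 / 2 = 598 (exact division)
1196 is NOT prime.

No, 1196 is not prime


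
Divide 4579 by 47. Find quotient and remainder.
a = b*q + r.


4579 = 47 * 97 + 20
Check: 4559 + 20 = 4579

q = 97, r = 20


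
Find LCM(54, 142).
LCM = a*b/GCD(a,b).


GCD(54, 142) = 2
LCM = 54*142/2 = 7668/2 = 3834

LCM = 3834


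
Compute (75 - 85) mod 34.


75 - 85 = -10
-10 mod 34 = 24


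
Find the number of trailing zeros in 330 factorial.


floor(330/5) = 66
floor(330/25) = 13
floor(330/125) = 2
Total = 81

81 trailing zeros


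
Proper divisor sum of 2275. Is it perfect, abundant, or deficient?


Proper divisors: 1, 5, 7, 13, 25, 35, 65, 91, 175, 325, 455
Sum = 1 + 5 + 7 + 13 + 25 + 35 + 65 + 91 + 175 + 325 + 455 = 1197
1197 < 2275 → deficient

s(2275) = 1197 (deficient)


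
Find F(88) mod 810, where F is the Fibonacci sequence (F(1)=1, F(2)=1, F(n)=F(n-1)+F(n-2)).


F(k) mod 810 for k=1..88:
1, 1, 2, 3, 5, 8, 13, 21, 34, 55, 89, 144, 233, 377, 610, 177, 787, 154, 131, 285, 416, 701, 307, 198, 505, 703, 398, 291, 689, 170, 49, 219, 268, 487, 755, 432, 377, 809, 376, 375, 751, 316, 257, 573, 20, 593, 613, 396, 199, 595, 794, 579, 563, 332, 85, 417, 502, 109, 611, 720, 521, 431, 142, 573, 715, 478, 383, 51, 434, 485, 109, 594, 703, 487, 380, 57, 437, 494, 121, 615, 736, 541, 467, 198, 665, 53, 718, 771
F(88) mod 810 = 771


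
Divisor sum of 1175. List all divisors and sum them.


Divisors of 1175: 1, 5, 25, 47, 235, 1175
Sum = 1 + 5 + 25 + 47 + 235 + 1175 = 1488

σ(1175) = 1488


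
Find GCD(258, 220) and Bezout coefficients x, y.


Tabular extended Euclidean (each row: r = 258*s + 220*t):
r=258, s=1, t=0
r=220, s=0, t=1
q=1: r=38, s=1, t=-1   [258*(1) + 220*(-1) = 38]
q=5: r=30, s=-5, t=6   [258*(-5) + 220*(6) = 30]
q=1: r=8, s=6, t=-7   [258*(6) + 220*(-7) = 8]
q=3: r=6, s=-23, t=27   [258*(-23) + 220*(27) = 6]
q=1: r=2, s=29, t=-34   [258*(29) + 220*(-34) = 2]
q=3: r=0, s=-110, t=129   [258*(-110) + 220*(129) = 0]
GCD = 2; from the row with r=2: x=29, y=-34
Check: 258*(29) + 220*(-34) = 7482 - 7480 = 2

GCD = 2, x = 29, y = -34


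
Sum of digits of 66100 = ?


6 + 6 + 1 + 0 + 0 = 13


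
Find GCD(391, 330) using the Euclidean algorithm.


391 = 1 * 330 + 61
330 = 5 * 61 + 25
61 = 2 * 25 + 11
25 = 2 * 11 + 3
11 = 3 * 3 + 2
3 = 1 * 2 + 1
2 = 2 * 1 + 0
GCD = 1


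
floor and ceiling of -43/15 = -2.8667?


-43/15 = -2.8667
floor = -3
ceil = -2

floor = -3, ceil = -2


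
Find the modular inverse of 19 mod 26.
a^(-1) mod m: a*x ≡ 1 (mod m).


Use the extended Euclidean algorithm on (26, 19); each row r = 26*s + 19*t:
r=26, s=1, t=0
r=19, s=0, t=1
q=1: r=7, s=1, t=-1   [26*(1) + 19*(-1) = 7]
q=2: r=5, s=-2, t=3   [26*(-2) + 19*(3) = 5]
q=1: r=2, s=3, t=-4   [26*(3) + 19*(-4) = 2]
q=2: r=1, s=-8, t=11   [26*(-8) + 19*(11) = 1]
q=2: r=0, s=19, t=-26   [26*(19) + 19*(-26) = 0]
GCD = 1 with t = 11, so 19*(11) ≡ 1 (mod 26)
Inverse = 11 mod 26 = 11
Check: 19 * 11 = 209 ≡ 1 (mod 26)

19^(-1) ≡ 11 (mod 26)


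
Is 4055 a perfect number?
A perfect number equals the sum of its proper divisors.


Proper divisors of 4055: 1, 5, 811
Sum = 1 + 5 + 811 = 817

No, 4055 is not perfect (817 ≠ 4055)


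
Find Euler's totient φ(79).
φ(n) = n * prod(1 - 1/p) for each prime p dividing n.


79 = 79
Prime factors: 79
φ(79) = 79 × (1-1/79)
= 79 × 78/79 = 78

φ(79) = 78


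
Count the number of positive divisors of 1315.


1315 = 5^1 × 263^1
d(1315) = (1+1) × (1+1) = 4

4 divisors


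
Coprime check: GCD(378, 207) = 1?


Euclidean algorithm:
378 = 1 * 207 + 171
207 = 1 * 171 + 36
171 = 4 * 36 + 27
36 = 1 * 27 + 9
27 = 3 * 9 + 0
GCD(378, 207) = 9

No, not coprime (GCD = 9)


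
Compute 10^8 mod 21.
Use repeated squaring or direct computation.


10^1 mod 21 = 10
10^2 mod 21 = 16
10^3 mod 21 = 13
10^4 mod 21 = 4
10^5 mod 21 = 19
10^6 mod 21 = 1
10^7 mod 21 = 10
10^8 mod 21 = 16
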